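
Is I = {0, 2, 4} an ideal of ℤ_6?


Check ideal conditions for I = {0, 2, 4} in ℤ_6:
(1) I is an additive subgroup? Yes
(2) For r ∈ ℤ_6 and a ∈ I: r·a ∈ I? Yes

Yes, I is an ideal of ℤ_6


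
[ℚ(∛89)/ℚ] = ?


∛89 has minimal polynomial x³ - 89 (irreducible over ℚ since 89 is not a perfect cube)

[ℚ(∛89)/ℚ] = 3


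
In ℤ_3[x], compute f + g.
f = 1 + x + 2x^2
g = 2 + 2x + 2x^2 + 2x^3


Add coefficients mod 3:
x^0: 1 + 2 = 0 (mod 3)
x^1: 1 + 2 = 0 (mod 3)
x^2: 2 + 2 = 1 (mod 3)
x^3: 0 + 2 = 2 (mod 3)
Result: x^2 + 2x^3

f + g = x^2 + 2x^3


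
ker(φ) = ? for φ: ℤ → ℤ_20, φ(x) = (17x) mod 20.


Kernel = preimage of identity
ker(φ) = {x ∈ ℤ : 17x ≡ 0 (mod 20)}. gcd(17,20) = 1, so 17x ≡ 0 (mod 20) ⟺ x ≡ 0 (mod 20/1 = 20). Hence ker(φ) = 20ℤ

ker(φ) = 20ℤ


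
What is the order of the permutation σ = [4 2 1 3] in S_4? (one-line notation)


Cycle decomposition: (1 4 3)
Cycle lengths: 3
Order = lcm(3) = 3

ord(σ) = 3


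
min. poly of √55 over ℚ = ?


√55 satisfies x² - 55 = 0, irreducible over ℚ since 55 is squarefree

Minimal polynomial: x² - 55


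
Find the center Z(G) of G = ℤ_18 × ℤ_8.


Z(G) = {g ∈ G | gx = xg for all x ∈ G}
Direct product of abelian groups is abelian, so Z(G) = G

Z(ℤ_18 × ℤ_8) = ℤ_18 × ℤ_8


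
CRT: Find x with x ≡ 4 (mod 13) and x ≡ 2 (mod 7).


m₁ = 13, m₂ = 7, gcd = 1, so CRT applies. M = m₁·m₂ = 91
Let M₁ = M/m₁ = 7, M₂ = M/m₂ = 13
Find y₁ ≡ M₁⁻¹ (mod m₁): 7⁻¹ ≡ 2 (mod 13)
Find y₂ ≡ M₂⁻¹ (mod m₂): 13⁻¹ ≡ 6 (mod 7)
x = a₁·M₁·y₁ + a₂·M₂·y₂ = 4·7·2 + 2·13·6 = 212
Reduce mod 91: x ≡ 30
Check: 30 mod 13 = 4 ✓, 30 mod 7 = 2 ✓

x ≡ 30 (mod 91)


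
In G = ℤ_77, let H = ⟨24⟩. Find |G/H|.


|⟨24⟩| = n / gcd(24, 77) = 77 / 1 = 77
H is normal (ℤ_77 is abelian).
|G/H| = |G| / |H| = 77 / 77 = 1

|G/H| = 1


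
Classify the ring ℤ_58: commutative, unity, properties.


ℤ_58 is a commutative ring with unity 1; 58 = 2×29 is composite, so 2·29 ≡ 0 gives zero divisors (not an integral domain)
Commutative: Yes
Integral domain: No
Has unity: Yes

ℤ_58: Commutative=Yes, Unity=Yes


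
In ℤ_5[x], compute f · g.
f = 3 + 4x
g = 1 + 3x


Expand and collect like terms; reduce coefficients mod 5:
x^0: 3·1 = 3 ≡ 3 (mod 5)
x^1: 3·3 + 4·1 = 13 ≡ 3 (mod 5)
x^2: 4·3 = 12 ≡ 2 (mod 5)
Result: 3 + 3x + 2x^2

f · g = 3 + 3x + 2x^2


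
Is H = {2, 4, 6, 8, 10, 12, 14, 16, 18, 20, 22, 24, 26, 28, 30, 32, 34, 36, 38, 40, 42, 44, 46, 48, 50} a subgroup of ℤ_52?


Subgroup test for H = {2, 4, 6, 8, 10, 12, 14, 16, 18, 20, 22, 24, 26, 28, 30, 32, 34, 36, 38, 40, 42, 44, 46, 48, 50} in (ℤ_52, +):
(1) 0 ∈ H? No
(2) Closure: for all a,b ∈ H, (a+b) mod 52 ∈ H? No  [counterexample: 2 + 50 = 0 ∉ H]
(3) Inverses: for all a ∈ H, -a mod 52 ∈ H? Yes

No, H is not a subgroup of ℤ_52


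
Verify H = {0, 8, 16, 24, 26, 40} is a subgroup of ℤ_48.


Subgroup test for H = {0, 8, 16, 24, 26, 40} in (ℤ_48, +):
(1) 0 ∈ H? Yes
(2) Closure: for all a,b ∈ H, (a+b) mod 48 ∈ H? No  [counterexample: 8 + 24 = 32 ∉ H]
(3) Inverses: for all a ∈ H, -a mod 48 ∈ H? No

No, H is not a subgroup of ℤ_48


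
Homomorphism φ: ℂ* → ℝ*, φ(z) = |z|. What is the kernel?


Kernel = preimage of identity
ker(φ) = {z ∈ ℂ* | |z| = 1} = unit circle S¹

ker(φ) = S¹ (unit circle)


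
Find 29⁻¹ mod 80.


Use the extended Euclidean algorithm to write 1 = 29·s + 80·t; then s mod 80 is the inverse.
Euclidean algorithm:
  29 = 0·80 + 29
  80 = 2·29 + 22
  29 = 1·22 + 7
  22 = 3·7 + 1
  7 = 7·1 + 0
gcd(29,80) = 1
Back-substitution gives: 29·(-11) + 80·(4) = 1
So 29⁻¹ ≡ -11 ≡ 69 (mod 80)
Check: 29 × 69 = 2001 ≡ 1 (mod 80) ✓

29⁻¹ ≡ 69 (mod 80)


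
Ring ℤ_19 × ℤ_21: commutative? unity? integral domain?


Direct product ring; commutative with unity (1,1); but (1,0)·(0,1) = (0,0) gives zero divisors, so not an integral domain
Commutative: Yes
Integral domain: No
Has unity: Yes

ℤ_19 × ℤ_21: Commutative=Yes, Unity=Yes


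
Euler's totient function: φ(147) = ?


Factor n: 147 = 3 × 7^2
φ(n) = n · ∏(1 - 1/p) over distinct primes p | n
φ(147) = 147 · (1 - 1/3) · (1 - 1/7) = 84

φ(147) = 84


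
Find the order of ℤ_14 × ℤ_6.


|A × B| = |A| · |B|
|ℤ_14 × ℤ_6| = 14 × 6 = 84

|ℤ_14 × ℤ_6| = 84


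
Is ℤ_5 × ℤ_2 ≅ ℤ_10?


Comparing ℤ_5 × ℤ_2 and ℤ_10:
gcd(5,2) = 1, so ℤ_5 × ℤ_2 ≅ ℤ_10 (CRT)

Yes, ℤ_5 × ℤ_2 ≅ ℤ_10


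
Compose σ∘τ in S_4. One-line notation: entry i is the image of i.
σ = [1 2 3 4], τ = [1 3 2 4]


σ∘τ: apply τ first, then σ
1 →τ 1 →σ 1
2 →τ 3 →σ 3
3 →τ 2 →σ 2
4 →τ 4 →σ 4

σ∘τ = [1 3 2 4]


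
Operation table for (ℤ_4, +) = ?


Elements: {0, 1, 2, 3}
Operation: addition mod 4
Entry (a, b) = (a + b) mod 4

Cayley table:
  | 0 | 1 | 2 | 3
0 | 0 | 1 | 2 | 3
1 | 1 | 2 | 3 | 0
2 | 2 | 3 | 0 | 1
3 | 3 | 0 | 1 | 2


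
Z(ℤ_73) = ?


Z(G) = {g ∈ G | gx = xg for all x ∈ G}
ℤ_73 is abelian, so Z(G) = G

Z(ℤ_73) = ℤ_73


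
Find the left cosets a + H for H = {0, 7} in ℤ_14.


H = {0, 7}, |H| = 2
Number of cosets = |G|/|H| = 14/2 = 7
0 + H = {0, 7}
1 + H = {1, 8}
2 + H = {2, 9}
3 + H = {3, 10}
4 + H = {4, 11}
5 + H = {5, 12}
6 + H = {6, 13}

Cosets: 0+H={0,7}; 1+H={1,8}; 2+H={2,9}; 3+H={3,10}; 4+H={4,11}; 5+H={5,12}; 6+H={6,13}


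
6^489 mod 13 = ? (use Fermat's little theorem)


Fermat's little theorem: if p is prime and gcd(a,p)=1, then a^(p-1) ≡ 1 (mod p)
p = 13 is prime, gcd(6,13) = 1
Reduce exponent: 489 mod 12 = 9
So 6^489 ≡ 6^9 (mod 13)
6^9 mod 13 = 5

6^489 ≡ 5 (mod 13)


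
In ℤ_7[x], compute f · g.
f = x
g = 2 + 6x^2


Expand and collect like terms; reduce coefficients mod 7:
x^0: 0·2 = 0 ≡ 0 (mod 7)
x^1: 0·0 + 1·2 = 2 ≡ 2 (mod 7)
x^2: 0·6 + 1·0 = 0 ≡ 0 (mod 7)
x^3: 1·6 = 6 ≡ 6 (mod 7)
Result: 2x + 6x^3

f · g = 2x + 6x^3


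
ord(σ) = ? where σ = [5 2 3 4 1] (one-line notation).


Cycle decomposition: (1 5)
Cycle lengths: 2
Order = lcm(2) = 2

ord(σ) = 2


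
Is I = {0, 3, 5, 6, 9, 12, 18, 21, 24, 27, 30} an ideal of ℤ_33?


Check ideal conditions for I = {0, 3, 5, 6, 9, 12, 18, 21, 24, 27, 30} in ℤ_33:
(1) I is an additive subgroup? No
(2) For r ∈ ℤ_33 and a ∈ I: r·a ∈ I? No  [counterexample: r=2, a=5, r·a mod 33 = 10 ∉ I]

No, I is not an ideal of ℤ_33


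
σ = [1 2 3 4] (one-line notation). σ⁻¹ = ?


To find σ⁻¹, swap domain and range:
σ(1) = 1 → σ⁻¹(1) = 1
σ(2) = 2 → σ⁻¹(2) = 2
σ(3) = 3 → σ⁻¹(3) = 3
σ(4) = 4 → σ⁻¹(4) = 4

σ⁻¹ = [1 2 3 4]


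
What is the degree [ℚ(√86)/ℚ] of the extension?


√86 has minimal polynomial x² - 86 (irreducible over ℚ since 86 is squarefree)

[ℚ(√86)/ℚ] = 2


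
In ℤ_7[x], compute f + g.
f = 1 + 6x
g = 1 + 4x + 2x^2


Add coefficients mod 7:
x^0: 1 + 1 = 2 (mod 7)
x^1: 6 + 4 = 3 (mod 7)
x^2: 0 + 2 = 2 (mod 7)
Result: 2 + 3x + 2x^2

f + g = 2 + 3x + 2x^2


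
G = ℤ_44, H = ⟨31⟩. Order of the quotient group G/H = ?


|⟨31⟩| = n / gcd(31, 44) = 44 / 1 = 44
H is normal (ℤ_44 is abelian).
|G/H| = |G| / |H| = 44 / 44 = 1

|G/H| = 1


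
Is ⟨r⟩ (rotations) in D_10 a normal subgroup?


H = ⟨r⟩ (rotations) in D_10
The rotation subgroup ⟨r⟩ has index 2 in D_10, so it is normal

Yes, normal subgroup


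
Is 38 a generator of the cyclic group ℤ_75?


g generates ℤ_n iff gcd(g, n) = 1
gcd(38, 75) = 1
Since gcd = 1, 38 is a generator.

Yes, 38 generates ℤ_75


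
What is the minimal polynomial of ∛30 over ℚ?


∛30 satisfies x³ - 30 = 0, irreducible over ℚ (no rational root; 30 is not a perfect cube)

Minimal polynomial: x³ - 30


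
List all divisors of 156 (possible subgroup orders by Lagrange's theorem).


Lagrange's theorem: |H| divides |G|
|G| = 156
Divisors of 156: 1, 2, 3, 4, 6, 12, 13, 26, 39, 52, 78, 156

Possible subgroup orders: {1, 2, 3, 4, 6, 12, 13, 26, 39, 52, 78, 156}


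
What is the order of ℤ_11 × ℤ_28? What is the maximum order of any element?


|ℤ_11 × ℤ_28| = 11 × 28 = 308
Max element order = lcm(11,28) = 308
Cyclic? Yes (gcd=1)

|ℤ_11×ℤ_28| = 308, max element order = 308


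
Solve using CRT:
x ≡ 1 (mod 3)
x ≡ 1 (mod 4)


m₁ = 3, m₂ = 4, gcd = 1, so CRT applies. M = m₁·m₂ = 12
Let M₁ = M/m₁ = 4, M₂ = M/m₂ = 3
Find y₁ ≡ M₁⁻¹ (mod m₁): 4⁻¹ ≡ 1 (mod 3)
Find y₂ ≡ M₂⁻¹ (mod m₂): 3⁻¹ ≡ 3 (mod 4)
x = a₁·M₁·y₁ + a₂·M₂·y₂ = 1·4·1 + 1·3·3 = 13
Reduce mod 12: x ≡ 1
Check: 1 mod 3 = 1 ✓, 1 mod 4 = 1 ✓

x ≡ 1 (mod 12)


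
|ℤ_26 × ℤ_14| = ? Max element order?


|ℤ_26 × ℤ_14| = 26 × 14 = 364
Max element order = lcm(26,14) = 182
Cyclic? No (gcd=2)

|ℤ_26×ℤ_14| = 364, max element order = 182


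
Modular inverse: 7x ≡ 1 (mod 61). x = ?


Use the extended Euclidean algorithm to write 1 = 7·s + 61·t; then s mod 61 is the inverse.
Euclidean algorithm:
  7 = 0·61 + 7
  61 = 8·7 + 5
  7 = 1·5 + 2
  5 = 2·2 + 1
  2 = 2·1 + 0
gcd(7,61) = 1
Back-substitution gives: 7·(-26) + 61·(3) = 1
So 7⁻¹ ≡ -26 ≡ 35 (mod 61)
Check: 7 × 35 = 245 ≡ 1 (mod 61) ✓

7⁻¹ ≡ 35 (mod 61)


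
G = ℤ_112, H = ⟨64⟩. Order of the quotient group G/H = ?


|⟨64⟩| = n / gcd(64, 112) = 112 / 16 = 7
H is normal (ℤ_112 is abelian).
|G/H| = |G| / |H| = 112 / 7 = 16

|G/H| = 16


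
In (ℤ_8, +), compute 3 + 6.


Operation: addition mod 8
3 + 6 = (a + b) mod 8 with a = 3, b = 6

3 + 6 = 1


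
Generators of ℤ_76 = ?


g generates ℤ_n iff gcd(g,n) = 1
Prime factors of 76: 2, 19
Generators are g ∈ {1,...,75} not divisible by any of these primes.
Generators: {1, 3, 5, 7, 9, 11, 13, 15, 17, 21, 23, 25, 27, 29, 31, 33, 35, 37, 39, 41, 43, 45, 47, 49, 51, 53, 55, 59, 61, 63, 65, 67, 69, 71, 73, 75}
Number of generators = φ(76) = 36

Generators of ℤ_76 = {1, 3, 5, 7, 9, 11, 13, 15, 17, 21, 23, 25, 27, 29, 31, 33, 35, 37, 39, 41, 43, 45, 47, 49, 51, 53, 55, 59, 61, 63, 65, 67, 69, 71, 73, 75}


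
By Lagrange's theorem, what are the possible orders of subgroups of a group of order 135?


Lagrange's theorem: |H| divides |G|
|G| = 135
Divisors of 135: 1, 3, 5, 9, 15, 27, 45, 135

Possible subgroup orders: {1, 3, 5, 9, 15, 27, 45, 135}


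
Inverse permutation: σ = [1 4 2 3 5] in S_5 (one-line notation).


To find σ⁻¹, swap domain and range:
σ(1) = 1 → σ⁻¹(1) = 1
σ(2) = 4 → σ⁻¹(4) = 2
σ(3) = 2 → σ⁻¹(2) = 3
σ(4) = 3 → σ⁻¹(3) = 4
σ(5) = 5 → σ⁻¹(5) = 5

σ⁻¹ = [1 3 4 2 5]


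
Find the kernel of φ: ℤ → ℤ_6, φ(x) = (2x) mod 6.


Kernel = preimage of identity
ker(φ) = {x ∈ ℤ : 2x ≡ 0 (mod 6)}. gcd(2,6) = 2, so 2x ≡ 0 (mod 6) ⟺ x ≡ 0 (mod 6/2 = 3). Hence ker(φ) = 3ℤ

ker(φ) = 3ℤ


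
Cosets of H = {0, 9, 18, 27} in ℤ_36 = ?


H = {0, 9, 18, 27}, |H| = 4
Number of cosets = |G|/|H| = 36/4 = 9
0 + H = {0, 9, 18, 27}
1 + H = {1, 10, 19, 28}
2 + H = {2, 11, 20, 29}
3 + H = {3, 12, 21, 30}
4 + H = {4, 13, 22, 31}
5 + H = {5, 14, 23, 32}
6 + H = {6, 15, 24, 33}
7 + H = {7, 16, 25, 34}
8 + H = {8, 17, 26, 35}

Cosets: 0+H={0,9,18,27}; 1+H={1,10,19,28}; 2+H={2,11,20,29}; 3+H={3,12,21,30}; 4+H={4,13,22,31}; 5+H={5,14,23,32}; 6+H={6,15,24,33}; 7+H={7,16,25,34}; 8+H={8,17,26,35}


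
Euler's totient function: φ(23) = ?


φ(n) = count of k ∈ {1,...,n} with gcd(k,n)=1
Coprimes to 23: {1, 2, 3, 4, 5, 6, 7, 8, 9, 10, 11, 12, 13, 14, 15, 16, 17, 18, 19, 20, 21, 22}
Count: 22

φ(23) = 22


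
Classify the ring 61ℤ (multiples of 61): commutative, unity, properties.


61ℤ is a commutative ring under +,× but has no multiplicative identity (1 ∉ 61ℤ); it has no zero divisors, but without unity it is not an integral domain
Commutative: Yes
Integral domain: No
Has unity: No

61ℤ (multiples of 61): Commutative=Yes, Unity=No


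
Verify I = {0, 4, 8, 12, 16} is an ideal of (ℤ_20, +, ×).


Check ideal conditions for I = {0, 4, 8, 12, 16} in ℤ_20:
(1) I is an additive subgroup? Yes
(2) For r ∈ ℤ_20 and a ∈ I: r·a ∈ I? Yes

Yes, I is an ideal of ℤ_20


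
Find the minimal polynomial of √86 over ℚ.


√86 satisfies x² - 86 = 0, irreducible over ℚ since 86 is squarefree

Minimal polynomial: x² - 86


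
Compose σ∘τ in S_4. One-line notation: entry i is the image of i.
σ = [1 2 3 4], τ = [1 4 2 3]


σ∘τ: apply τ first, then σ
1 →τ 1 →σ 1
2 →τ 4 →σ 4
3 →τ 2 →σ 2
4 →τ 3 →σ 3

σ∘τ = [1 4 2 3]


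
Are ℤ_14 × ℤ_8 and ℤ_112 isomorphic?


Comparing ℤ_14 × ℤ_8 and ℤ_112:
gcd(14,8) = 2 ≠ 1. Max element order in ℤ_14×ℤ_8 is lcm(14,8) = 56 < 112, so it has no element of order 112

No, ℤ_14 × ℤ_8 ≇ ℤ_112


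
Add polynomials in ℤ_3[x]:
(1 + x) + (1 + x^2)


Add coefficients mod 3:
x^0: 1 + 1 = 2 (mod 3)
x^1: 1 + 0 = 1 (mod 3)
x^2: 0 + 1 = 1 (mod 3)
Result: 2 + x + x^2

f + g = 2 + x + x^2


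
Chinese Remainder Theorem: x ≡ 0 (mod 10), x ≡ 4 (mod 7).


m₁ = 10, m₂ = 7, gcd = 1, so CRT applies. M = m₁·m₂ = 70
Let M₁ = M/m₁ = 7, M₂ = M/m₂ = 10
Find y₁ ≡ M₁⁻¹ (mod m₁): 7⁻¹ ≡ 3 (mod 10)
Find y₂ ≡ M₂⁻¹ (mod m₂): 10⁻¹ ≡ 5 (mod 7)
x = a₁·M₁·y₁ + a₂·M₂·y₂ = 0·7·3 + 4·10·5 = 200
Reduce mod 70: x ≡ 60
Check: 60 mod 10 = 0 ✓, 60 mod 7 = 4 ✓

x ≡ 60 (mod 70)


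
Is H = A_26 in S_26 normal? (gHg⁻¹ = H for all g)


H = A_26 in S_26
A_26 has index 2 in S_26, and every subgroup of index 2 is normal

Yes, normal subgroup


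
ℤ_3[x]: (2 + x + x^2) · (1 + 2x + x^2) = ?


Expand and collect like terms; reduce coefficients mod 3:
x^0: 2·1 = 2 ≡ 2 (mod 3)
x^1: 2·2 + 1·1 = 5 ≡ 2 (mod 3)
x^2: 2·1 + 1·2 + 1·1 = 5 ≡ 2 (mod 3)
x^3: 1·1 + 1·2 = 3 ≡ 0 (mod 3)
x^4: 1·1 = 1 ≡ 1 (mod 3)
Result: 2 + 2x + 2x^2 + x^4

f · g = 2 + 2x + 2x^2 + x^4


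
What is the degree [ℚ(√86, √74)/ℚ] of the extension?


[ℚ(√86,√74):ℚ] = [ℚ(√86,√74):ℚ(√86)]·[ℚ(√86):ℚ] = 2·2 = 4

[ℚ(√86, √74)/ℚ] = 4


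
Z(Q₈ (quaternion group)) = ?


Z(G) = {g ∈ G | gx = xg for all x ∈ G}
In Q₈ = {±1, ±i, ±j, ±k}, only ±1 commute with every element

Z(Q₈ (quaternion group)) = {1, -1}


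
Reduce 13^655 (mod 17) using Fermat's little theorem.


Fermat's little theorem: if p is prime and gcd(a,p)=1, then a^(p-1) ≡ 1 (mod p)
p = 17 is prime, gcd(13,17) = 1
Reduce exponent: 655 mod 16 = 15
So 13^655 ≡ 13^15 (mod 17)
13^15 mod 17 = 4

13^655 ≡ 4 (mod 17)


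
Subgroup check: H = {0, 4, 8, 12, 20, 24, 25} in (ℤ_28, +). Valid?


Subgroup test for H = {0, 4, 8, 12, 20, 24, 25} in (ℤ_28, +):
(1) 0 ∈ H? Yes
(2) Closure: for all a,b ∈ H, (a+b) mod 28 ∈ H? No  [counterexample: 4 + 12 = 16 ∉ H]
(3) Inverses: for all a ∈ H, -a mod 28 ∈ H? No

No, H is not a subgroup of ℤ_28


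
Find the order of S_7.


|S_n| = n! (number of permutations of n symbols)
|S_7| = 7! = 5040

|S_7| = 5040


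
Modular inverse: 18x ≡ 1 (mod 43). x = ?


Use the extended Euclidean algorithm to write 1 = 18·s + 43·t; then s mod 43 is the inverse.
Euclidean algorithm:
  18 = 0·43 + 18
  43 = 2·18 + 7
  18 = 2·7 + 4
  7 = 1·4 + 3
  4 = 1·3 + 1
  3 = 3·1 + 0
gcd(18,43) = 1
Back-substitution gives: 18·(12) + 43·(-5) = 1
So 18⁻¹ ≡ 12 ≡ 12 (mod 43)
Check: 18 × 12 = 216 ≡ 1 (mod 43) ✓

18⁻¹ ≡ 12 (mod 43)


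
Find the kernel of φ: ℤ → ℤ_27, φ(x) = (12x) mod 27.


Kernel = preimage of identity
ker(φ) = {x ∈ ℤ : 12x ≡ 0 (mod 27)}. gcd(12,27) = 3, so 12x ≡ 0 (mod 27) ⟺ x ≡ 0 (mod 27/3 = 9). Hence ker(φ) = 9ℤ

ker(φ) = 9ℤ


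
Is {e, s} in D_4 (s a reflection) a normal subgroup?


H = {e, s} in D_4 (s a reflection)
r·s·r⁻¹ = sr⁻² ≠ s for n ≥ 3, so {e, s} is not closed under conjugation

No, not a normal subgroup


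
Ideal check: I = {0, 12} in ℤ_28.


Check ideal conditions for I = {0, 12} in ℤ_28:
(1) I is an additive subgroup? No
(2) For r ∈ ℤ_28 and a ∈ I: r·a ∈ I? No  [counterexample: r=2, a=12, r·a mod 28 = 24 ∉ I]

No, I is not an ideal of ℤ_28


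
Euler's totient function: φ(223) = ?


Factor n: 223 = 223
φ(n) = n · ∏(1 - 1/p) over distinct primes p | n
φ(223) = 223 · (1 - 1/223) = 222

φ(223) = 222


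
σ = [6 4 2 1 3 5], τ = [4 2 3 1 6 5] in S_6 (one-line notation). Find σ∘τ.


σ∘τ: apply τ first, then σ
1 →τ 4 →σ 1
2 →τ 2 →σ 4
3 →τ 3 →σ 2
4 →τ 1 →σ 6
5 →τ 6 →σ 5
6 →τ 5 →σ 3

σ∘τ = [1 4 2 6 5 3]


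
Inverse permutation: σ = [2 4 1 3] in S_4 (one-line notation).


To find σ⁻¹, swap domain and range:
σ(1) = 2 → σ⁻¹(2) = 1
σ(2) = 4 → σ⁻¹(4) = 2
σ(3) = 1 → σ⁻¹(1) = 3
σ(4) = 3 → σ⁻¹(3) = 4

σ⁻¹ = [3 1 4 2]


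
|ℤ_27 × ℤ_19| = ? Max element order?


|ℤ_27 × ℤ_19| = 27 × 19 = 513
Max element order = lcm(27,19) = 513
Cyclic? Yes (gcd=1)

|ℤ_27×ℤ_19| = 513, max element order = 513


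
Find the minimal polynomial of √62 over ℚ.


√62 satisfies x² - 62 = 0, irreducible over ℚ since 62 is squarefree

Minimal polynomial: x² - 62


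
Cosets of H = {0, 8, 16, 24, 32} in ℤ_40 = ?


H = {0, 8, 16, 24, 32}, |H| = 5
Number of cosets = |G|/|H| = 40/5 = 8
0 + H = {0, 8, 16, 24, 32}
1 + H = {1, 9, 17, 25, 33}
2 + H = {2, 10, 18, 26, 34}
3 + H = {3, 11, 19, 27, 35}
4 + H = {4, 12, 20, 28, 36}
5 + H = {5, 13, 21, 29, 37}
6 + H = {6, 14, 22, 30, 38}
7 + H = {7, 15, 23, 31, 39}

Cosets: 0+H={0,8,16,24,32}; 1+H={1,9,17,25,33}; 2+H={2,10,18,26,34}; 3+H={3,11,19,27,35}; 4+H={4,12,20,28,36}; 5+H={5,13,21,29,37}; 6+H={6,14,22,30,38}; 7+H={7,15,23,31,39}


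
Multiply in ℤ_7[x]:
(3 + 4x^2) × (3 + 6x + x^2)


Expand and collect like terms; reduce coefficients mod 7:
x^0: 3·3 = 9 ≡ 2 (mod 7)
x^1: 3·6 + 0·3 = 18 ≡ 4 (mod 7)
x^2: 3·1 + 0·6 + 4·3 = 15 ≡ 1 (mod 7)
x^3: 0·1 + 4·6 = 24 ≡ 3 (mod 7)
x^4: 4·1 = 4 ≡ 4 (mod 7)
Result: 2 + 4x + x^2 + 3x^3 + 4x^4

f · g = 2 + 4x + x^2 + 3x^3 + 4x^4


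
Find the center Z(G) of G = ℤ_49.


Z(G) = {g ∈ G | gx = xg for all x ∈ G}
ℤ_49 is abelian, so Z(G) = G

Z(ℤ_49) = ℤ_49


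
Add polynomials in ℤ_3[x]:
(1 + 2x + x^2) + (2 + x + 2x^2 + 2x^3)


Add coefficients mod 3:
x^0: 1 + 2 = 0 (mod 3)
x^1: 2 + 1 = 0 (mod 3)
x^2: 1 + 2 = 0 (mod 3)
x^3: 0 + 2 = 2 (mod 3)
Result: 2x^3

f + g = 2x^3


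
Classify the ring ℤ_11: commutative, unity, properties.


ℤ_11 is a commutative ring with unity 1; 11 is prime, so ℤ_11 is a field (hence an integral domain)
Commutative: Yes
Integral domain: Yes
Has unity: Yes

ℤ_11: Commutative=Yes, Unity=Yes


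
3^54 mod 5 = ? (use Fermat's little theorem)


Fermat's little theorem: if p is prime and gcd(a,p)=1, then a^(p-1) ≡ 1 (mod p)
p = 5 is prime, gcd(3,5) = 1
Reduce exponent: 54 mod 4 = 2
So 3^54 ≡ 3^2 (mod 5)
3^2 mod 5 = 4

3^54 ≡ 4 (mod 5)


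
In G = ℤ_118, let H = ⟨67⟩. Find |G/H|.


|⟨67⟩| = n / gcd(67, 118) = 118 / 1 = 118
H is normal (ℤ_118 is abelian).
|G/H| = |G| / |H| = 118 / 118 = 1

|G/H| = 1


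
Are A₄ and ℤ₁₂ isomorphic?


Comparing A₄ and ℤ₁₂:
A₄ is non-abelian, ℤ₁₂ is abelian

No, A₄ ≇ ℤ₁₂


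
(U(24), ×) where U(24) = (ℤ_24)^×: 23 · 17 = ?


Operation: multiplication mod 24
23 · 17 = (a × b) mod 24 with a = 23, b = 17

23 · 17 = 7


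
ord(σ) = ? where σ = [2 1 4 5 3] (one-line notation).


Cycle decomposition: (1 2) (3 4 5)
Cycle lengths: 2, 3
Order = lcm(2, 3) = 6

ord(σ) = 6


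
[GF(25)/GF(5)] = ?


GF(25) = GF(5^2), so the extension degree is 2

[GF(25)/GF(5)] = 2


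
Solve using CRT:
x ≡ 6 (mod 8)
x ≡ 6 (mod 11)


m₁ = 8, m₂ = 11, gcd = 1, so CRT applies. M = m₁·m₂ = 88
Let M₁ = M/m₁ = 11, M₂ = M/m₂ = 8
Find y₁ ≡ M₁⁻¹ (mod m₁): 11⁻¹ ≡ 3 (mod 8)
Find y₂ ≡ M₂⁻¹ (mod m₂): 8⁻¹ ≡ 7 (mod 11)
x = a₁·M₁·y₁ + a₂·M₂·y₂ = 6·11·3 + 6·8·7 = 534
Reduce mod 88: x ≡ 6
Check: 6 mod 8 = 6 ✓, 6 mod 11 = 6 ✓

x ≡ 6 (mod 88)


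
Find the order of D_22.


|D_n| = 2n (n rotations and n reflections)
|D_22| = 2×22 = 44

|D_22| = 44


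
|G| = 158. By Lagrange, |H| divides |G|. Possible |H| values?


Lagrange's theorem: |H| divides |G|
|G| = 158
Divisors of 158: 1, 2, 79, 158

Possible subgroup orders: {1, 2, 79, 158}


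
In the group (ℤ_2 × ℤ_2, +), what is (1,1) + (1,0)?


Operation: componentwise addition mod (2, 2)
(1,1) + (1,0) = ((a₁+b₁) mod 2, (a₂+b₂) mod 2) with a = (1,1), b = (1,0)

(1,1) + (1,0) = (0,1)


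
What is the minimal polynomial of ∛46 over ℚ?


∛46 satisfies x³ - 46 = 0, irreducible over ℚ (no rational root; 46 is not a perfect cube)

Minimal polynomial: x³ - 46


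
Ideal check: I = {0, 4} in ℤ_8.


Check ideal conditions for I = {0, 4} in ℤ_8:
(1) I is an additive subgroup? Yes
(2) For r ∈ ℤ_8 and a ∈ I: r·a ∈ I? Yes

Yes, I is an ideal of ℤ_8


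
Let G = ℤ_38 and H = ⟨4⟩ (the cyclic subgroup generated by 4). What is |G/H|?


|⟨4⟩| = n / gcd(4, 38) = 38 / 2 = 19
H is normal (ℤ_38 is abelian).
|G/H| = |G| / |H| = 38 / 19 = 2

|G/H| = 2


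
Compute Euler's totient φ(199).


Factor n: 199 = 199
φ(n) = n · ∏(1 - 1/p) over distinct primes p | n
φ(199) = 199 · (1 - 1/199) = 198

φ(199) = 198


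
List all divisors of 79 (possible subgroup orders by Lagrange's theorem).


Lagrange's theorem: |H| divides |G|
|G| = 79
Divisors of 79: 1, 79

Possible subgroup orders: {1, 79}


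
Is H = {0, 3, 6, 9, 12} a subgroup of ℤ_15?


Subgroup test for H = {0, 3, 6, 9, 12} in (ℤ_15, +):
(1) 0 ∈ H? Yes
(2) Closure: for all a,b ∈ H, (a+b) mod 15 ∈ H? Yes
(3) Inverses: for all a ∈ H, -a mod 15 ∈ H? Yes

Yes, H is a subgroup of ℤ_15


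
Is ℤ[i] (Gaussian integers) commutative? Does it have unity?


ℤ[i] is a commutative integral domain with unity 1 (in fact a Euclidean domain)
Commutative: Yes
Integral domain: Yes
Has unity: Yes

ℤ[i] (Gaussian integers): Commutative=Yes, Unity=Yes


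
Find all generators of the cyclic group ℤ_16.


g generates ℤ_n iff gcd(g,n) = 1
Checking each g ∈ {1,...,15}:
gcd(1,16) = 1
gcd(2,16) = 2
gcd(3,16) = 1
gcd(4,16) = 4
gcd(5,16) = 1
gcd(6,16) = 2
gcd(7,16) = 1
gcd(8,16) = 8
gcd(9,16) = 1
gcd(10,16) = 2
gcd(11,16) = 1
gcd(12,16) = 4
gcd(13,16) = 1
gcd(14,16) = 2
gcd(15,16) = 1
Generators: {1, 3, 5, 7, 9, 11, 13, 15}
Number of generators = φ(16) = 8

Generators of ℤ_16 = {1, 3, 5, 7, 9, 11, 13, 15}


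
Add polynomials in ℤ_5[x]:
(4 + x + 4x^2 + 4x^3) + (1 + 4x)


Add coefficients mod 5:
x^0: 4 + 1 = 0 (mod 5)
x^1: 1 + 4 = 0 (mod 5)
x^2: 4 + 0 = 4 (mod 5)
x^3: 4 + 0 = 4 (mod 5)
Result: 4x^2 + 4x^3

f + g = 4x^2 + 4x^3


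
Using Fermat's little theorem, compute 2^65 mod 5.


Fermat's little theorem: if p is prime and gcd(a,p)=1, then a^(p-1) ≡ 1 (mod p)
p = 5 is prime, gcd(2,5) = 1
Reduce exponent: 65 mod 4 = 1
So 2^65 ≡ 2^1 (mod 5)
2^1 mod 5 = 2

2^65 ≡ 2 (mod 5)


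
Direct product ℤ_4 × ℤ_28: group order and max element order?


|ℤ_4 × ℤ_28| = 4 × 28 = 112
Max element order = lcm(4,28) = 28
Cyclic? No (gcd=4)

|ℤ_4×ℤ_28| = 112, max element order = 28


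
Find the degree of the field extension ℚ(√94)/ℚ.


√94 has minimal polynomial x² - 94 (irreducible over ℚ since 94 is squarefree)

[ℚ(√94)/ℚ] = 2


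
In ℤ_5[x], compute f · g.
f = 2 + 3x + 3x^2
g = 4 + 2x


Expand and collect like terms; reduce coefficients mod 5:
x^0: 2·4 = 8 ≡ 3 (mod 5)
x^1: 2·2 + 3·4 = 16 ≡ 1 (mod 5)
x^2: 3·2 + 3·4 = 18 ≡ 3 (mod 5)
x^3: 3·2 = 6 ≡ 1 (mod 5)
Result: 3 + x + 3x^2 + x^3

f · g = 3 + x + 3x^2 + x^3


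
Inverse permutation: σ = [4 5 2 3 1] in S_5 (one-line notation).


To find σ⁻¹, swap domain and range:
σ(1) = 4 → σ⁻¹(4) = 1
σ(2) = 5 → σ⁻¹(5) = 2
σ(3) = 2 → σ⁻¹(2) = 3
σ(4) = 3 → σ⁻¹(3) = 4
σ(5) = 1 → σ⁻¹(1) = 5

σ⁻¹ = [5 3 4 1 2]


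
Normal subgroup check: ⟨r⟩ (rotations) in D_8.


H = ⟨r⟩ (rotations) in D_8
The rotation subgroup ⟨r⟩ has index 2 in D_8, so it is normal

Yes, normal subgroup


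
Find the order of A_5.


|A_n| = n!/2 (even permutations)
|A_5| = 5!/2 = 120/2 = 60

|A_5| = 60


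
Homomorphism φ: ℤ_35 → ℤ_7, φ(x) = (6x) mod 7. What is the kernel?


Kernel = preimage of identity
ker(φ) = {x ∈ ℤ_35 : 6x ≡ 0 (mod 7)}. Since 7 | 35, φ is well-defined. The kernel is the cyclic subgroup ⟨7⟩ of ℤ_35 (order 5), i.e. {0, 7, 14, 21, 28}

ker(φ) = {0, 7, 14, 21, 28}


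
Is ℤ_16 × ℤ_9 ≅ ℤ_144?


Comparing ℤ_16 × ℤ_9 and ℤ_144:
gcd(16,9) = 1, so ℤ_16 × ℤ_9 ≅ ℤ_144 (CRT)

Yes, ℤ_16 × ℤ_9 ≅ ℤ_144


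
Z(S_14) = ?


Z(G) = {g ∈ G | gx = xg for all x ∈ G}
S_n is non-abelian for n ≥ 3; Z(S_14) is trivial

Z(S_14) = {e}


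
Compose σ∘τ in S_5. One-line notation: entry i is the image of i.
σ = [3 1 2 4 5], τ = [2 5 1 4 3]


σ∘τ: apply τ first, then σ
1 →τ 2 →σ 1
2 →τ 5 →σ 5
3 →τ 1 →σ 3
4 →τ 4 →σ 4
5 →τ 3 →σ 2

σ∘τ = [1 5 3 4 2]


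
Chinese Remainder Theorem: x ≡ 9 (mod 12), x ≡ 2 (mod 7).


m₁ = 12, m₂ = 7, gcd = 1, so CRT applies. M = m₁·m₂ = 84
Let M₁ = M/m₁ = 7, M₂ = M/m₂ = 12
Find y₁ ≡ M₁⁻¹ (mod m₁): 7⁻¹ ≡ 7 (mod 12)
Find y₂ ≡ M₂⁻¹ (mod m₂): 12⁻¹ ≡ 3 (mod 7)
x = a₁·M₁·y₁ + a₂·M₂·y₂ = 9·7·7 + 2·12·3 = 513
Reduce mod 84: x ≡ 9
Check: 9 mod 12 = 9 ✓, 9 mod 7 = 2 ✓

x ≡ 9 (mod 84)


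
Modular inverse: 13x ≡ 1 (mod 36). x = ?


Use the extended Euclidean algorithm to write 1 = 13·s + 36·t; then s mod 36 is the inverse.
Euclidean algorithm:
  13 = 0·36 + 13
  36 = 2·13 + 10
  13 = 1·10 + 3
  10 = 3·3 + 1
  3 = 3·1 + 0
gcd(13,36) = 1
Back-substitution gives: 13·(-11) + 36·(4) = 1
So 13⁻¹ ≡ -11 ≡ 25 (mod 36)
Check: 13 × 25 = 325 ≡ 1 (mod 36) ✓

13⁻¹ ≡ 25 (mod 36)


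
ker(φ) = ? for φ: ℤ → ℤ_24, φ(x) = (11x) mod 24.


Kernel = preimage of identity
ker(φ) = {x ∈ ℤ : 11x ≡ 0 (mod 24)}. gcd(11,24) = 1, so 11x ≡ 0 (mod 24) ⟺ x ≡ 0 (mod 24/1 = 24). Hence ker(φ) = 24ℤ

ker(φ) = 24ℤ


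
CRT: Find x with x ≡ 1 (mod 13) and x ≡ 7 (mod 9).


m₁ = 13, m₂ = 9, gcd = 1, so CRT applies. M = m₁·m₂ = 117
Let M₁ = M/m₁ = 9, M₂ = M/m₂ = 13
Find y₁ ≡ M₁⁻¹ (mod m₁): 9⁻¹ ≡ 3 (mod 13)
Find y₂ ≡ M₂⁻¹ (mod m₂): 13⁻¹ ≡ 7 (mod 9)
x = a₁·M₁·y₁ + a₂·M₂·y₂ = 1·9·3 + 7·13·7 = 664
Reduce mod 117: x ≡ 79
Check: 79 mod 13 = 1 ✓, 79 mod 9 = 7 ✓

x ≡ 79 (mod 117)


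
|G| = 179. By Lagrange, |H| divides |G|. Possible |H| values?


Lagrange's theorem: |H| divides |G|
|G| = 179
Divisors of 179: 1, 179

Possible subgroup orders: {1, 179}


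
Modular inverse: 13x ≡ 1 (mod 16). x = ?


Use the extended Euclidean algorithm to write 1 = 13·s + 16·t; then s mod 16 is the inverse.
Euclidean algorithm:
  13 = 0·16 + 13
  16 = 1·13 + 3
  13 = 4·3 + 1
  3 = 3·1 + 0
gcd(13,16) = 1
Back-substitution gives: 13·(5) + 16·(-4) = 1
So 13⁻¹ ≡ 5 ≡ 5 (mod 16)
Check: 13 × 5 = 65 ≡ 1 (mod 16) ✓

13⁻¹ ≡ 5 (mod 16)


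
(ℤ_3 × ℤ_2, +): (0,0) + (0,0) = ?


Operation: componentwise addition mod (3, 2)
(0,0) + (0,0) = ((a₁+b₁) mod 3, (a₂+b₂) mod 2) with a = (0,0), b = (0,0)

(0,0) + (0,0) = (0,0)


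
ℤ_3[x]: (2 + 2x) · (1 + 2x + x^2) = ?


Expand and collect like terms; reduce coefficients mod 3:
x^0: 2·1 = 2 ≡ 2 (mod 3)
x^1: 2·2 + 2·1 = 6 ≡ 0 (mod 3)
x^2: 2·1 + 2·2 = 6 ≡ 0 (mod 3)
x^3: 2·1 = 2 ≡ 2 (mod 3)
Result: 2 + 2x^3

f · g = 2 + 2x^3


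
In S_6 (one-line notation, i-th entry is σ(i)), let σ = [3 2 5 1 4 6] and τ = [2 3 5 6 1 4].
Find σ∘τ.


σ∘τ: apply τ first, then σ
1 →τ 2 →σ 2
2 →τ 3 →σ 5
3 →τ 5 →σ 4
4 →τ 6 →σ 6
5 →τ 1 →σ 3
6 →τ 4 →σ 1

σ∘τ = [2 5 4 6 3 1]


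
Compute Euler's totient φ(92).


Factor n: 92 = 2^2 × 23
φ(n) = n · ∏(1 - 1/p) over distinct primes p | n
φ(92) = 92 · (1 - 1/2) · (1 - 1/23) = 44

φ(92) = 44


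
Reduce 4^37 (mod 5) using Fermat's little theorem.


Fermat's little theorem: if p is prime and gcd(a,p)=1, then a^(p-1) ≡ 1 (mod p)
p = 5 is prime, gcd(4,5) = 1
Reduce exponent: 37 mod 4 = 1
So 4^37 ≡ 4^1 (mod 5)
4^1 mod 5 = 4

4^37 ≡ 4 (mod 5)


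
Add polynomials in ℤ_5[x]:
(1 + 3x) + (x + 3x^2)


Add coefficients mod 5:
x^0: 1 + 0 = 1 (mod 5)
x^1: 3 + 1 = 4 (mod 5)
x^2: 0 + 3 = 3 (mod 5)
Result: 1 + 4x + 3x^2

f + g = 1 + 4x + 3x^2


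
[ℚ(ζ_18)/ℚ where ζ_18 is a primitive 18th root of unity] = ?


[ℚ(ζ_n):ℚ] = deg Φ_n(x) = φ(n). Here φ(18) = 6

[ℚ(ζ_18)/ℚ where ζ_18 is a primitive 18th root of unity] = 6


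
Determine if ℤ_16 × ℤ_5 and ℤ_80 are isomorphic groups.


Comparing ℤ_16 × ℤ_5 and ℤ_80:
gcd(16,5) = 1, so ℤ_16 × ℤ_5 ≅ ℤ_80 (CRT)

Yes, ℤ_16 × ℤ_5 ≅ ℤ_80


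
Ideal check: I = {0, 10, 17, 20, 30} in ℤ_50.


Check ideal conditions for I = {0, 10, 17, 20, 30} in ℤ_50:
(1) I is an additive subgroup? No
(2) For r ∈ ℤ_50 and a ∈ I: r·a ∈ I? No  [counterexample: r=2, a=17, r·a mod 50 = 34 ∉ I]

No, I is not an ideal of ℤ_50


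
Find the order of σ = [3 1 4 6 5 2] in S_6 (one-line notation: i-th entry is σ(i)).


Cycle decomposition: (1 3 4 6 2)
Cycle lengths: 5
Order = lcm(5) = 5

ord(σ) = 5


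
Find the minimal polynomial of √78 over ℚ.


√78 satisfies x² - 78 = 0, irreducible over ℚ since 78 is squarefree

Minimal polynomial: x² - 78


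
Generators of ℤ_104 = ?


g generates ℤ_n iff gcd(g,n) = 1
Prime factors of 104: 2, 13
Generators are g ∈ {1,...,103} not divisible by any of these primes.
Generators: {1, 3, 5, 7, 9, 11, 15, 17, 19, 21, 23, 25, 27, 29, 31, 33, 35, 37, 41, 43, 45, 47, 49, 51, 53, 55, 57, 59, 61, 63, 67, 69, 71, 73, 75, 77, 79, 81, 83, 85, 87, 89, 93, 95, 97, 99, 101, 103}
Number of generators = φ(104) = 48

Generators of ℤ_104 = {1, 3, 5, 7, 9, 11, 15, 17, 19, 21, 23, 25, 27, 29, 31, 33, 35, 37, 41, 43, 45, 47, 49, 51, 53, 55, 57, 59, 61, 63, 67, 69, 71, 73, 75, 77, 79, 81, 83, 85, 87, 89, 93, 95, 97, 99, 101, 103}


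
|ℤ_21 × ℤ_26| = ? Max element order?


|ℤ_21 × ℤ_26| = 21 × 26 = 546
Max element order = lcm(21,26) = 546
Cyclic? Yes (gcd=1)

|ℤ_21×ℤ_26| = 546, max element order = 546


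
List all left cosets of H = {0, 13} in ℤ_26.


H = {0, 13}, |H| = 2
Number of cosets = |G|/|H| = 26/2 = 13
0 + H = {0, 13}
1 + H = {1, 14}
2 + H = {2, 15}
3 + H = {3, 16}
4 + H = {4, 17}
5 + H = {5, 18}
6 + H = {6, 19}
7 + H = {7, 20}
8 + H = {8, 21}
9 + H = {9, 22}
10 + H = {10, 23}
11 + H = {11, 24}
12 + H = {12, 25}

Cosets: 0+H={0,13}; 1+H={1,14}; 2+H={2,15}; 3+H={3,16}; 4+H={4,17}; 5+H={5,18}; 6+H={6,19}; 7+H={7,20}; 8+H={8,21}; 9+H={9,22}; 10+H={10,23}; 11+H={11,24}; 12+H={12,25}


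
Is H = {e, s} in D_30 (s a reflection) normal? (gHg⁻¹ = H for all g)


H = {e, s} in D_30 (s a reflection)
r·s·r⁻¹ = sr⁻² ≠ s for n ≥ 3, so {e, s} is not closed under conjugation

No, not a normal subgroup


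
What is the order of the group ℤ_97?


ℤ_n has n elements.

|ℤ_97| = 97


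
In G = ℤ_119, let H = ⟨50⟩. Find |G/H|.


|⟨50⟩| = n / gcd(50, 119) = 119 / 1 = 119
H is normal (ℤ_119 is abelian).
|G/H| = |G| / |H| = 119 / 119 = 1

|G/H| = 1


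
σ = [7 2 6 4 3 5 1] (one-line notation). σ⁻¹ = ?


To find σ⁻¹, swap domain and range:
σ(1) = 7 → σ⁻¹(7) = 1
σ(2) = 2 → σ⁻¹(2) = 2
σ(3) = 6 → σ⁻¹(6) = 3
σ(4) = 4 → σ⁻¹(4) = 4
σ(5) = 3 → σ⁻¹(3) = 5
σ(6) = 5 → σ⁻¹(5) = 6
σ(7) = 1 → σ⁻¹(1) = 7

σ⁻¹ = [7 2 5 4 6 3 1]


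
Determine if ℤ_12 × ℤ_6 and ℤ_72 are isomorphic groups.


Comparing ℤ_12 × ℤ_6 and ℤ_72:
gcd(12,6) = 6 ≠ 1. Max element order in ℤ_12×ℤ_6 is lcm(12,6) = 12 < 72, so it has no element of order 72

No, ℤ_12 × ℤ_6 ≇ ℤ_72


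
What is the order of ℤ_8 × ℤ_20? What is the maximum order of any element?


|ℤ_8 × ℤ_20| = 8 × 20 = 160
Max element order = lcm(8,20) = 40
Cyclic? No (gcd=4)

|ℤ_8×ℤ_20| = 160, max element order = 40


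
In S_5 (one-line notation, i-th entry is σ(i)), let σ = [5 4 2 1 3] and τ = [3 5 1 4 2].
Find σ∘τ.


σ∘τ: apply τ first, then σ
1 →τ 3 →σ 2
2 →τ 5 →σ 3
3 →τ 1 →σ 5
4 →τ 4 →σ 1
5 →τ 2 →σ 4

σ∘τ = [2 3 5 1 4]


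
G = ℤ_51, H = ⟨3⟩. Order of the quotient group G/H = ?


|⟨3⟩| = n / gcd(3, 51) = 51 / 3 = 17
H is normal (ℤ_51 is abelian).
|G/H| = |G| / |H| = 51 / 17 = 3

|G/H| = 3


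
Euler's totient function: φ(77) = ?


Factor n: 77 = 7 × 11
φ(n) = n · ∏(1 - 1/p) over distinct primes p | n
φ(77) = 77 · (1 - 1/7) · (1 - 1/11) = 60

φ(77) = 60


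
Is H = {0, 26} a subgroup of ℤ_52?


Subgroup test for H = {0, 26} in (ℤ_52, +):
(1) 0 ∈ H? Yes
(2) Closure: for all a,b ∈ H, (a+b) mod 52 ∈ H? Yes
(3) Inverses: for all a ∈ H, -a mod 52 ∈ H? Yes

Yes, H is a subgroup of ℤ_52


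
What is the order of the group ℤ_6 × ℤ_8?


|A × B| = |A| · |B|
|ℤ_6 × ℤ_8| = 6 × 8 = 48

|ℤ_6 × ℤ_8| = 48


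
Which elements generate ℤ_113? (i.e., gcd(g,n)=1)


g generates ℤ_n iff gcd(g,n) = 1
Prime factors of 113: 113
Generators are g ∈ {1,...,112} not divisible by any of these primes.
Generators: {1, 2, 3, 4, 5, 6, 7, 8, 9, 10, 11, 12, 13, 14, 15, 16, 17, 18, 19, 20, 21, 22, 23, 24, 25, 26, 27, 28, 29, 30, 31, 32, 33, 34, 35, 36, 37, 38, 39, 40, 41, 42, 43, 44, 45, 46, 47, 48, 49, 50, 51, 52, 53, 54, 55, 56, 57, 58, 59, 60, 61, 62, 63, 64, 65, 66, 67, 68, 69, 70, 71, 72, 73, 74, 75, 76, 77, 78, 79, 80, 81, 82, 83, 84, 85, 86, 87, 88, 89, 90, 91, 92, 93, 94, 95, 96, 97, 98, 99, 100, 101, 102, 103, 104, 105, 106, 107, 108, 109, 110, 111, 112}
Number of generators = φ(113) = 112

Generators of ℤ_113 = {1, 2, 3, 4, 5, 6, 7, 8, 9, 10, 11, 12, 13, 14, 15, 16, 17, 18, 19, 20, 21, 22, 23, 24, 25, 26, 27, 28, 29, 30, 31, 32, 33, 34, 35, 36, 37, 38, 39, 40, 41, 42, 43, 44, 45, 46, 47, 48, 49, 50, 51, 52, 53, 54, 55, 56, 57, 58, 59, 60, 61, 62, 63, 64, 65, 66, 67, 68, 69, 70, 71, 72, 73, 74, 75, 76, 77, 78, 79, 80, 81, 82, 83, 84, 85, 86, 87, 88, 89, 90, 91, 92, 93, 94, 95, 96, 97, 98, 99, 100, 101, 102, 103, 104, 105, 106, 107, 108, 109, 110, 111, 112}


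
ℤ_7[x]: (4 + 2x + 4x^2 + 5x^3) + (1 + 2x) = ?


Add coefficients mod 7:
x^0: 4 + 1 = 5 (mod 7)
x^1: 2 + 2 = 4 (mod 7)
x^2: 4 + 0 = 4 (mod 7)
x^3: 5 + 0 = 5 (mod 7)
Result: 5 + 4x + 4x^2 + 5x^3

f + g = 5 + 4x + 4x^2 + 5x^3


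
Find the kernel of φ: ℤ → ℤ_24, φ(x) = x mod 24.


Kernel = preimage of identity
ker(φ) = {x ∈ ℤ : x ≡ 0 (mod 24)} = 24ℤ = {0, ±24, ±48, ...}

ker(φ) = 24ℤ


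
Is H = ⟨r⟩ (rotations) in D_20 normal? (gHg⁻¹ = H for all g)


H = ⟨r⟩ (rotations) in D_20
The rotation subgroup ⟨r⟩ has index 2 in D_20, so it is normal

Yes, normal subgroup


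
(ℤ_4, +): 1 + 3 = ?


Operation: addition mod 4
1 + 3 = (a + b) mod 4 with a = 1, b = 3

1 + 3 = 0


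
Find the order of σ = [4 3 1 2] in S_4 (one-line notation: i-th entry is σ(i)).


Cycle decomposition: (1 4 2 3)
Cycle lengths: 4
Order = lcm(4) = 4

ord(σ) = 4


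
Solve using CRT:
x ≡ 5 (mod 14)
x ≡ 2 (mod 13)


m₁ = 14, m₂ = 13, gcd = 1, so CRT applies. M = m₁·m₂ = 182
Let M₁ = M/m₁ = 13, M₂ = M/m₂ = 14
Find y₁ ≡ M₁⁻¹ (mod m₁): 13⁻¹ ≡ 13 (mod 14)
Find y₂ ≡ M₂⁻¹ (mod m₂): 14⁻¹ ≡ 1 (mod 13)
x = a₁·M₁·y₁ + a₂·M₂·y₂ = 5·13·13 + 2·14·1 = 873
Reduce mod 182: x ≡ 145
Check: 145 mod 14 = 5 ✓, 145 mod 13 = 2 ✓

x ≡ 145 (mod 182)


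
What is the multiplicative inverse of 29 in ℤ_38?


Use the extended Euclidean algorithm to write 1 = 29·s + 38·t; then s mod 38 is the inverse.
Euclidean algorithm:
  29 = 0·38 + 29
  38 = 1·29 + 9
  29 = 3·9 + 2
  9 = 4·2 + 1
  2 = 2·1 + 0
gcd(29,38) = 1
Back-substitution gives: 29·(-17) + 38·(13) = 1
So 29⁻¹ ≡ -17 ≡ 21 (mod 38)
Check: 29 × 21 = 609 ≡ 1 (mod 38) ✓

29⁻¹ ≡ 21 (mod 38)


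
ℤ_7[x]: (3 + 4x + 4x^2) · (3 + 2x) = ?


Expand and collect like terms; reduce coefficients mod 7:
x^0: 3·3 = 9 ≡ 2 (mod 7)
x^1: 3·2 + 4·3 = 18 ≡ 4 (mod 7)
x^2: 4·2 + 4·3 = 20 ≡ 6 (mod 7)
x^3: 4·2 = 8 ≡ 1 (mod 7)
Result: 2 + 4x + 6x^2 + x^3

f · g = 2 + 4x + 6x^2 + x^3


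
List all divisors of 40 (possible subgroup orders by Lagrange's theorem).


Lagrange's theorem: |H| divides |G|
|G| = 40
Divisors of 40: 1, 2, 4, 5, 8, 10, 20, 40

Possible subgroup orders: {1, 2, 4, 5, 8, 10, 20, 40}


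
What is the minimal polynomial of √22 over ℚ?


√22 satisfies x² - 22 = 0, irreducible over ℚ since 22 is squarefree

Minimal polynomial: x² - 22


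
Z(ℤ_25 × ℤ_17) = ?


Z(G) = {g ∈ G | gx = xg for all x ∈ G}
Direct product of abelian groups is abelian, so Z(G) = G

Z(ℤ_25 × ℤ_17) = ℤ_25 × ℤ_17


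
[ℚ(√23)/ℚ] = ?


√23 has minimal polynomial x² - 23 (irreducible over ℚ since 23 is squarefree)

[ℚ(√23)/ℚ] = 2


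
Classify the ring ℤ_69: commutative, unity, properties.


ℤ_69 is a commutative ring with unity 1; 69 = 3×23 is composite, so 3·23 ≡ 0 gives zero divisors (not an integral domain)
Commutative: Yes
Integral domain: No
Has unity: Yes

ℤ_69: Commutative=Yes, Unity=Yes


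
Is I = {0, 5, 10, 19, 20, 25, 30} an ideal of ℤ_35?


Check ideal conditions for I = {0, 5, 10, 19, 20, 25, 30} in ℤ_35:
(1) I is an additive subgroup? No
(2) For r ∈ ℤ_35 and a ∈ I: r·a ∈ I? No  [counterexample: r=2, a=19, r·a mod 35 = 3 ∉ I]

No, I is not an ideal of ℤ_35


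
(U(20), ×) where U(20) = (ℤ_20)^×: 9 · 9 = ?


Operation: multiplication mod 20
9 · 9 = (a × b) mod 20 with a = 9, b = 9

9 · 9 = 1


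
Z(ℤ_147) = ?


Z(G) = {g ∈ G | gx = xg for all x ∈ G}
ℤ_147 is abelian, so Z(G) = G

Z(ℤ_147) = ℤ_147


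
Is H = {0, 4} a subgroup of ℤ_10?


Subgroup test for H = {0, 4} in (ℤ_10, +):
(1) 0 ∈ H? Yes
(2) Closure: for all a,b ∈ H, (a+b) mod 10 ∈ H? No  [counterexample: 4 + 4 = 8 ∉ H]
(3) Inverses: for all a ∈ H, -a mod 10 ∈ H? No

No, H is not a subgroup of ℤ_10


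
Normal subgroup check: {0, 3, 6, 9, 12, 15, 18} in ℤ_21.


H = {0, 3, 6, 9, 12, 15, 18} in ℤ_21
ℤ_21 is abelian; every subgroup of an abelian group is normal

Yes, normal subgroup


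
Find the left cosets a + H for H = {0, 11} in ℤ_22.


H = {0, 11}, |H| = 2
Number of cosets = |G|/|H| = 22/2 = 11
0 + H = {0, 11}
1 + H = {1, 12}
2 + H = {2, 13}
3 + H = {3, 14}
4 + H = {4, 15}
5 + H = {5, 16}
6 + H = {6, 17}
7 + H = {7, 18}
8 + H = {8, 19}
9 + H = {9, 20}
10 + H = {10, 21}

Cosets: 0+H={0,11}; 1+H={1,12}; 2+H={2,13}; 3+H={3,14}; 4+H={4,15}; 5+H={5,16}; 6+H={6,17}; 7+H={7,18}; 8+H={8,19}; 9+H={9,20}; 10+H={10,21}


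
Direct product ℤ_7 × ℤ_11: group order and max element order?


|ℤ_7 × ℤ_11| = 7 × 11 = 77
Max element order = lcm(7,11) = 77
Cyclic? Yes (gcd=1)

|ℤ_7×ℤ_11| = 77, max element order = 77
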